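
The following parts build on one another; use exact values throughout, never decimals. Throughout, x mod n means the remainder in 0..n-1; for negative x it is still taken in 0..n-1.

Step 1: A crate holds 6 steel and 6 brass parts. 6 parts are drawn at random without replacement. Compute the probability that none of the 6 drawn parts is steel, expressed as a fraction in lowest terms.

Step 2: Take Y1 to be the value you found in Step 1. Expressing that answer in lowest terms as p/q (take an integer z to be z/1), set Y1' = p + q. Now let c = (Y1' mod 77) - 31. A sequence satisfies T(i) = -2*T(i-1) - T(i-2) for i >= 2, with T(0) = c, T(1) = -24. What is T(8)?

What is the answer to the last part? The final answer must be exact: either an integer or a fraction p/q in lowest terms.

Step 1: total draws C(12,6) = 924; favorable C(6,6) = 1; P = 1/924; answer 1/924
Step 2: Y1 = 1/924; threaded value p + q = 925; c = -30; T(2) = -2*(-24) - 1*(-30) = 78; iterating: T(2)=78, T(3)=-132, T(4)=186, T(5)=-240, T(6)=294, T(7)=-348, T(8)=402; answer 402

402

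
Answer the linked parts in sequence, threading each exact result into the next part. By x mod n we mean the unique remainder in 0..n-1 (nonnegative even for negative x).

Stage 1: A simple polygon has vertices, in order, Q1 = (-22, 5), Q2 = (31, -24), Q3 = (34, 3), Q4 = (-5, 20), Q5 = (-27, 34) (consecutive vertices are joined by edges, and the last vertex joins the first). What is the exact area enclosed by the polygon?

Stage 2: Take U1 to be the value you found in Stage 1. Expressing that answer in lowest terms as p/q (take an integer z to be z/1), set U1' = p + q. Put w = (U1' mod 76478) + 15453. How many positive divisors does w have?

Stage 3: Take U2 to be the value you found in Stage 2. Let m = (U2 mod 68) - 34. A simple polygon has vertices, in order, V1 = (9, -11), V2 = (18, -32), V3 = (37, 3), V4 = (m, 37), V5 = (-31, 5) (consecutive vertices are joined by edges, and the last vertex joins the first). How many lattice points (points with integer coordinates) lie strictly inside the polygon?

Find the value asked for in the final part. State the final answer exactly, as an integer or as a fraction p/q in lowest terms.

Stage 1: cross terms: (-22*-24 - 31*5)=373, (31*3 - 34*-24)=909, (34*20 - -5*3)=695, (-5*34 - -27*20)=370, (-27*5 - -22*34)=613; twice the area = |2960| = 2960; area = 1480; answer 1480
Stage 2: U1 = 1480; threaded value p + q = 1481; w = 16934; 16934 = 2 * 8467; number of divisors = (1+1) * (1+1) = 4; answer 4
Stage 3: U2 = 4; m = -30; cross terms: (9*-32 - 18*-11)=-90, (18*3 - 37*-32)=1238, (37*37 - -30*3)=1459, (-30*5 - -31*37)=997, (-31*-11 - 9*5)=296; twice the area = |3900| = 3900; area = 1950; boundary points = 3 + 1 + 1 + 1 + 8 = 14; strictly interior points = area - boundary/2 + 1 = 1944; answer 1944

1944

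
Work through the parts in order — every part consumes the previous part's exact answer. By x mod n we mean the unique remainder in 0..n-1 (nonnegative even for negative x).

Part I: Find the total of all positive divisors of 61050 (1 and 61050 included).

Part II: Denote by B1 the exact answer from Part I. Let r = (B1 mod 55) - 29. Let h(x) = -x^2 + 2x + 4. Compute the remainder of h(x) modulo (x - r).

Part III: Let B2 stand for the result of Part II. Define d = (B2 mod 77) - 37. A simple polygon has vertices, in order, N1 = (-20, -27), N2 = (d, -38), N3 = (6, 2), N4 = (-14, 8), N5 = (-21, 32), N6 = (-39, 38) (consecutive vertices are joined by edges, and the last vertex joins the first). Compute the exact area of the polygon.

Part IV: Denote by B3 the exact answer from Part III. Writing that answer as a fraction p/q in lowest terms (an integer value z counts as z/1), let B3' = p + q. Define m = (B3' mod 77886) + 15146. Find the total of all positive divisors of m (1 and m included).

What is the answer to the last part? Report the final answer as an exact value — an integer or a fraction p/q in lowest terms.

Part I: 61050 = 2 * 3 * 5^2 * 11 * 37; sigma = (1 + 2) * (1 + 3) * (1 + 5 + 25) * (1 + 11) * (1 + 37) = 3 * 4 * 31 * 12 * 38 = 169632; answer 169632
Part II: B1 = 169632; r = -17; remainder = value at the root: -1*(-17)^2 + 2*(-17)^1 + 4 = (-289) + (-34) + (4) = -319; answer -319
Part III: B2 = -319; d = 29; cross terms: (-20*-38 - 29*-27)=1543, (29*2 - 6*-38)=286, (6*8 - -14*2)=76, (-14*32 - -21*8)=-280, (-21*38 - -39*32)=450, (-39*-27 - -20*38)=1813; twice the area = |3888| = 3888; area = 1944; answer 1944
Part IV: B3 = 1944; threaded value p + q = 1945; m = 17091; 17091 = 3^4 * 211; sigma = (1 + 3 + 9 + 27 + 81) * (1 + 211) = 121 * 212 = 25652; answer 25652

25652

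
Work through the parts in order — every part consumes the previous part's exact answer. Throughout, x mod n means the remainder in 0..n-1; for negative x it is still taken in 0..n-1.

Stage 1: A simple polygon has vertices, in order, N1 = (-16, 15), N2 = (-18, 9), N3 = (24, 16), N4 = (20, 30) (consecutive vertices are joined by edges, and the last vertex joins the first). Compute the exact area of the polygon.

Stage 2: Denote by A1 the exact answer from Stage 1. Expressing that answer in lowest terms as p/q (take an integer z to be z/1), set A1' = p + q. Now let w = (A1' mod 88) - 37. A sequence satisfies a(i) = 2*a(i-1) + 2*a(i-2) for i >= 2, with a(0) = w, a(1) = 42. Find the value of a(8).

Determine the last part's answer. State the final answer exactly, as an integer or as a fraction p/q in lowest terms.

46160

Stage 1: cross terms: (-16*9 - -18*15)=126, (-18*16 - 24*9)=-504, (24*30 - 20*16)=400, (20*15 - -16*30)=780; twice the area = |802| = 802; area = 401; answer 401
Stage 2: A1 = 401; threaded value p + q = 402; w = 13; a(2) = 2*(42) + 2*(13) = 110; iterating: a(2)=110, a(3)=304, a(4)=828, a(5)=2264, a(6)=6184, a(7)=16896, a(8)=46160; answer 46160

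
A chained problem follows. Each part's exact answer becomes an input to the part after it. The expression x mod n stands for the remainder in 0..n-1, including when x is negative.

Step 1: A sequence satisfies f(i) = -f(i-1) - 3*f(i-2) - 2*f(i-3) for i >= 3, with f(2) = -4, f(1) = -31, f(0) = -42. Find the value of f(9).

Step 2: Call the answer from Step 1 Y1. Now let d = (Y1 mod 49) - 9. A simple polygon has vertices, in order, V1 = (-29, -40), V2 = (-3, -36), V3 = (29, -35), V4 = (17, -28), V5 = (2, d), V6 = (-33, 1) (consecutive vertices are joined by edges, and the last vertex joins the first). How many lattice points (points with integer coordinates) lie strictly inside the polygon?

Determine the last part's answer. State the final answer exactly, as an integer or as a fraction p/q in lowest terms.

1504

Step 1: f(3) = -1*(-4) - 3*(-31) - 2*(-42) = 181; iterating: f(3)=181, f(4)=-107, f(5)=-428, f(6)=387, f(7)=1111, f(8)=-1416, f(9)=-2691; answer -2691
Step 2: Y1 = -2691; d = -5; cross terms: (-29*-36 - -3*-40)=924, (-3*-35 - 29*-36)=1149, (29*-28 - 17*-35)=-217, (17*-5 - 2*-28)=-29, (2*1 - -33*-5)=-163, (-33*-40 - -29*1)=1349; twice the area = |3013| = 3013; area = 3013/2; boundary points = 2 + 1 + 1 + 1 + 1 + 1 = 7; strictly interior points = area - boundary/2 + 1 = 1504; answer 1504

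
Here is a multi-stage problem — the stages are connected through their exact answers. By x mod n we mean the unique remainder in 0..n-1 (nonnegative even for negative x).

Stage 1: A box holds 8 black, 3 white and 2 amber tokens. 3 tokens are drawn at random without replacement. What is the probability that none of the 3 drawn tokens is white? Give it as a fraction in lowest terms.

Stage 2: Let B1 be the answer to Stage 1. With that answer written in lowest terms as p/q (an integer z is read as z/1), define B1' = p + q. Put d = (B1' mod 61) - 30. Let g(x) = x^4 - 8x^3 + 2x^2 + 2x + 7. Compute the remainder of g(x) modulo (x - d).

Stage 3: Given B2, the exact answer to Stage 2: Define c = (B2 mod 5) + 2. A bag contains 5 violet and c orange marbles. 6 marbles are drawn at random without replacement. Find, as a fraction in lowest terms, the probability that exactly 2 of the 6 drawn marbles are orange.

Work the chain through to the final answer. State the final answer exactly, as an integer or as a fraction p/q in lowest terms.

Stage 1: total draws C(13,3) = 286; favorable C(10,3) = 120; P = 60/143; answer 60/143
Stage 2: B1 = 60/143; threaded value p + q = 203; d = -10; remainder = value at the root: 1*(-10)^4 - 8*(-10)^3 + 2*(-10)^2 + 2*(-10)^1 + 7 = (10000) + (8000) + (200) + (-20) + (7) = 18187; answer 18187
Stage 3: B2 = 18187; c = 4; total draws C(9,6) = 84; favorable C(4,2)*C(5,4) = 30; P = 5/14; answer 5/14

5/14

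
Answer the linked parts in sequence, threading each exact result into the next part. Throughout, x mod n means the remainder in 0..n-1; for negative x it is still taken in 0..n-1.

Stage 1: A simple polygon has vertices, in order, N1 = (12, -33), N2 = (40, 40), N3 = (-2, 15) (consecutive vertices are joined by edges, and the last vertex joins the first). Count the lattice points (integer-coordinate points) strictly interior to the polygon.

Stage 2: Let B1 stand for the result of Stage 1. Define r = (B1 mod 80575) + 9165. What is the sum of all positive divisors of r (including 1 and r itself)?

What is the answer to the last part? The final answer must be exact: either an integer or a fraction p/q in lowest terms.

Stage 1: cross terms: (12*40 - 40*-33)=1800, (40*15 - -2*40)=680, (-2*-33 - 12*15)=-114; twice the area = |2366| = 2366; area = 1183; boundary points = 1 + 1 + 2 = 4; strictly interior points = area - boundary/2 + 1 = 1182; answer 1182
Stage 2: B1 = 1182; r = 10347; 10347 = 3 * 3449; sigma = (1 + 3) * (1 + 3449) = 4 * 3450 = 13800; answer 13800

13800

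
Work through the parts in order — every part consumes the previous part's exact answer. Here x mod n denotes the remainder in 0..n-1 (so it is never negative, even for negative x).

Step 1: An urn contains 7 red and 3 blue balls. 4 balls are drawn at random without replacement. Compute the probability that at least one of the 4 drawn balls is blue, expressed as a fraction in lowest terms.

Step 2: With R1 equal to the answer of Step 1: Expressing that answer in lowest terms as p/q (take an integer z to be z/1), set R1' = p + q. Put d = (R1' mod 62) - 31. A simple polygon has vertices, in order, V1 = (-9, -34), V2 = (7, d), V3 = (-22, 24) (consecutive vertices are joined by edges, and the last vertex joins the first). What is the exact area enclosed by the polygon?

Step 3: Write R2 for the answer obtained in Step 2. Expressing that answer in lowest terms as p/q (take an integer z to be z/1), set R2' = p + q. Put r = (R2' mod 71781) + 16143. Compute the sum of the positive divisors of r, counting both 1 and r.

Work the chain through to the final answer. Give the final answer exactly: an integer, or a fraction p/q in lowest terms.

Step 1: total draws C(10,4) = 210; complement C(7,4) = 35; favorable 210 - 35 = 175; P = 5/6; answer 5/6
Step 2: R1 = 5/6; threaded value p + q = 11; d = -20; cross terms: (-9*-20 - 7*-34)=418, (7*24 - -22*-20)=-272, (-22*-34 - -9*24)=964; twice the area = |1110| = 1110; area = 555; answer 555
Step 3: R2 = 555; threaded value p + q = 556; r = 16699; 16699 is prime, so its only divisors are 1 and 16699; sigma = 1 + 16699 = 16700; answer 16700

16700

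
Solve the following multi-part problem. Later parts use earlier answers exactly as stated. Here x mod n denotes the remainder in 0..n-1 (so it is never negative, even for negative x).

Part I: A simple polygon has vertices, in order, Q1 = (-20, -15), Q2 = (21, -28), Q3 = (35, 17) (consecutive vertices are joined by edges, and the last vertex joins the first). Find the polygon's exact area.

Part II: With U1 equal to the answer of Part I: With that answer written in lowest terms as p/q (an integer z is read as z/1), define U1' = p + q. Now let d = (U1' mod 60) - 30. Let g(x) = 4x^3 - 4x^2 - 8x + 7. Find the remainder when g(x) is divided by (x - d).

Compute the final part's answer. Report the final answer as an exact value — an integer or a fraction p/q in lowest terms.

25847

Part I: cross terms: (-20*-28 - 21*-15)=875, (21*17 - 35*-28)=1337, (35*-15 - -20*17)=-185; twice the area = |2027| = 2027; area = 2027/2; answer 2027/2
Part II: U1 = 2027/2; threaded value p + q = 2029; d = 19; remainder = value at the root: 4*(19)^3 - 4*(19)^2 - 8*(19)^1 + 7 = (27436) + (-1444) + (-152) + (7) = 25847; answer 25847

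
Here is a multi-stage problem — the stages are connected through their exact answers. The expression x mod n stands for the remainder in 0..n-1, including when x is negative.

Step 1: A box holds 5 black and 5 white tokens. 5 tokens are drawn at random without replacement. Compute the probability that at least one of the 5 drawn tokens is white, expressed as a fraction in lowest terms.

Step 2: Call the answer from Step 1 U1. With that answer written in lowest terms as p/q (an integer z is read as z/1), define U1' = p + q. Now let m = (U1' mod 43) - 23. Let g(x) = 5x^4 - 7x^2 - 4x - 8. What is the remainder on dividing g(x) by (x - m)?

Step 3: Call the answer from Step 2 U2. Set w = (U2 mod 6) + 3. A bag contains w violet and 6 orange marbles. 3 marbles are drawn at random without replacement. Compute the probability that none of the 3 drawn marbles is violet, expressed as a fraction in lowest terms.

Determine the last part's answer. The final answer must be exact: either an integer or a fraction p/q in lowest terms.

10/143

Step 1: total draws C(10,5) = 252; complement C(5,5) = 1; favorable 252 - 1 = 251; P = 251/252; answer 251/252
Step 2: U1 = 251/252; threaded value p + q = 503; m = 7; remainder = value at the root: 5*(7)^4 - 7*(7)^2 - 4*(7)^1 - 8 = (12005) + (-343) + (-28) + (-8) = 11626; answer 11626
Step 3: U2 = 11626; w = 7; total draws C(13,3) = 286; favorable C(6,3) = 20; P = 10/143; answer 10/143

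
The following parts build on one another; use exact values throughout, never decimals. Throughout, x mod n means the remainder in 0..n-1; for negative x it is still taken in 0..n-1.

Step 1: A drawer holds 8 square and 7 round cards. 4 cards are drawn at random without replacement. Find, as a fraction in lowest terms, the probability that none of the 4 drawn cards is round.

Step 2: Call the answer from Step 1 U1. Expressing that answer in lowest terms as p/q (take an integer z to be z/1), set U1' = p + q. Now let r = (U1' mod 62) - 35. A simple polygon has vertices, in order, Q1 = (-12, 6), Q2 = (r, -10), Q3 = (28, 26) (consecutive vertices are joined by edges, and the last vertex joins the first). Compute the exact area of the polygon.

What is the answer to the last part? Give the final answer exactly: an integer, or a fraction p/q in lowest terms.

500

Step 1: total draws C(15,4) = 1365; favorable C(8,4) = 70; P = 2/39; answer 2/39
Step 2: U1 = 2/39; threaded value p + q = 41; r = 6; cross terms: (-12*-10 - 6*6)=84, (6*26 - 28*-10)=436, (28*6 - -12*26)=480; twice the area = |1000| = 1000; area = 500; answer 500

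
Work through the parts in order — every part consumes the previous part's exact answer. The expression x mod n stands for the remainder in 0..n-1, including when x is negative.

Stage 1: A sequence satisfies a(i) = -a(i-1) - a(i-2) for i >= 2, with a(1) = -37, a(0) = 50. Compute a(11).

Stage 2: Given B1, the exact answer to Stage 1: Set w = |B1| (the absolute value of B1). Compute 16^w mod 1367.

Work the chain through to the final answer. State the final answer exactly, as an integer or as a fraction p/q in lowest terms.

Stage 1: a(2) = -1*(-37) - 1*(50) = -13; iterating: a(2)=-13, a(3)=50, a(4)=-37, a(5)=-13, a(6)=50, a(7)=-37, a(8)=-13, a(9)=50, a(10)=-37, a(11)=-13; answer -13
Stage 2: B1 = -13; w = 13; squarings mod 1367: 16^1=16, 16^2=256, 16^4=1287, 16^8=932; 16^13 = 16^1 * 16^4 * 16^8 = 431 (mod 1367); answer 431

431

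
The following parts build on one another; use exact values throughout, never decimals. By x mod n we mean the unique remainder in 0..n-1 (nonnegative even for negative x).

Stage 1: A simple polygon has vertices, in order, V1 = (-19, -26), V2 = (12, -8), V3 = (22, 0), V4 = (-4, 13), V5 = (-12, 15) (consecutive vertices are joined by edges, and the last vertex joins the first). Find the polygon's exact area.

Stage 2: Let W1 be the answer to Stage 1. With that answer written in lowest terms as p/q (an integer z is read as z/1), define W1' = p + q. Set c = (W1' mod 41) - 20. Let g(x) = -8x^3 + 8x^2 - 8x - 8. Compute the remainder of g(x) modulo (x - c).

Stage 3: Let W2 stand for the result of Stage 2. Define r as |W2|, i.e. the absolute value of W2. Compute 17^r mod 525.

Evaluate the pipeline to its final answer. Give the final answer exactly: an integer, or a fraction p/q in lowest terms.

Stage 1: cross terms: (-19*-8 - 12*-26)=464, (12*0 - 22*-8)=176, (22*13 - -4*0)=286, (-4*15 - -12*13)=96, (-12*-26 - -19*15)=597; twice the area = |1619| = 1619; area = 1619/2; answer 1619/2
Stage 2: W1 = 1619/2; threaded value p + q = 1621; c = 2; remainder = value at the root: -8*(2)^3 + 8*(2)^2 - 8*(2)^1 - 8 = (-64) + (32) + (-16) + (-8) = -56; answer -56
Stage 3: W2 = -56; r = 56; squarings mod 525: 17^1=17, 17^2=289, 17^4=46, 17^8=16, 17^16=256, 17^32=436; 17^56 = 17^8 * 17^16 * 17^32 = 331 (mod 525); answer 331

331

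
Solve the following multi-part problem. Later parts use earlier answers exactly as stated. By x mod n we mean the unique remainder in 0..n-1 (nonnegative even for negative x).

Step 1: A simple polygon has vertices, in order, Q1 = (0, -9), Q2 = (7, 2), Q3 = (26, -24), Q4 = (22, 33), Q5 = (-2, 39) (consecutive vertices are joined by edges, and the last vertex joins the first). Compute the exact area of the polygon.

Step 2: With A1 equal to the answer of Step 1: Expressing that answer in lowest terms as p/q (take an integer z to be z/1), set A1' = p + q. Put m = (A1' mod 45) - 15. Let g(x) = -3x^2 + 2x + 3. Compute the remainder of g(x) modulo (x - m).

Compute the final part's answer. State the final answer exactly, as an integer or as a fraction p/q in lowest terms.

-13

Step 1: cross terms: (0*2 - 7*-9)=63, (7*-24 - 26*2)=-220, (26*33 - 22*-24)=1386, (22*39 - -2*33)=924, (-2*-9 - 0*39)=18; twice the area = |2171| = 2171; area = 2171/2; answer 2171/2
Step 2: A1 = 2171/2; threaded value p + q = 2173; m = -2; remainder = value at the root: -3*(-2)^2 + 2*(-2)^1 + 3 = (-12) + (-4) + (3) = -13; answer -13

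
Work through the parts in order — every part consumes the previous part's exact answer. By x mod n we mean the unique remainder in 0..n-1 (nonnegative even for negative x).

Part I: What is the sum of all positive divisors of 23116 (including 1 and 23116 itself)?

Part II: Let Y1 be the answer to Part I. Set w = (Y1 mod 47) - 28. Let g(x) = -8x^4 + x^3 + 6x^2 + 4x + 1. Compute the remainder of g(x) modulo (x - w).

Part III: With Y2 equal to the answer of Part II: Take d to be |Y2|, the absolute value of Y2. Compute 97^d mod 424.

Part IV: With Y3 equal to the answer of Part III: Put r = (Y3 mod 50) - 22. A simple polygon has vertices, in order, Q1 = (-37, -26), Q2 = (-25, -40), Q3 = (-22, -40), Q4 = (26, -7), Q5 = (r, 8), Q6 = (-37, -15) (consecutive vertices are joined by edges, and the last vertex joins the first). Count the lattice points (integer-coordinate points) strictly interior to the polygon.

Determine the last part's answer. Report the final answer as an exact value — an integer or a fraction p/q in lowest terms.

1530

Part I: 23116 = 2^2 * 5779; sigma = (1 + 2 + 4) * (1 + 5779) = 7 * 5780 = 40460; answer 40460
Part II: Y1 = 40460; w = 12; remainder = value at the root: -8*(12)^4 + 1*(12)^3 + 6*(12)^2 + 4*(12)^1 + 1 = (-165888) + (1728) + (864) + (48) + (1) = -163247; answer -163247
Part III: Y2 = -163247; d = 163247; squarings mod 424: 97^1=97, 97^2=81, 97^4=201, 97^8=121, 97^16=225, 97^32=169, 97^64=153, 97^128=89, 97^256=289, 97^512=417, 97^1024=49, 97^2048=281, 97^4096=97, 97^8192=81, 97^16384=201, 97^32768=121, 97^65536=225, 97^131072=169; 97^163247 = 97^1 * 97^2 * 97^4 * 97^8 * 97^32 * 97^128 * 97^256 * 97^1024 * 97^2048 * 97^4096 * 97^8192 * 97^16384 * 97^131072 = 169 (mod 424); answer 169
Part IV: Y3 = 169; r = -3; cross terms: (-37*-40 - -25*-26)=830, (-25*-40 - -22*-40)=120, (-22*-7 - 26*-40)=1194, (26*8 - -3*-7)=187, (-3*-15 - -37*8)=341, (-37*-26 - -37*-15)=407; twice the area = |3079| = 3079; area = 3079/2; boundary points = 2 + 3 + 3 + 1 + 1 + 11 = 21; strictly interior points = area - boundary/2 + 1 = 1530; answer 1530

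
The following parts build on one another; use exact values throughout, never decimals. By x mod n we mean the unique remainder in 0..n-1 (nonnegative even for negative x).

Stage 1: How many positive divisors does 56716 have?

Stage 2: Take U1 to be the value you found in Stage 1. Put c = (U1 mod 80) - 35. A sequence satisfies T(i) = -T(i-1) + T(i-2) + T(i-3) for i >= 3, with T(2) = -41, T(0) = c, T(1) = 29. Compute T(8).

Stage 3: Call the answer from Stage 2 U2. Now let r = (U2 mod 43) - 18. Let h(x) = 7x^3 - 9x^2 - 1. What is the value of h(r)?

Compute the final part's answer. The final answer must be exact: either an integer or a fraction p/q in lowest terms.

26367

Stage 1: 56716 = 2^2 * 11 * 1289; number of divisors = (2+1) * (1+1) * (1+1) = 12; answer 12
Stage 2: U1 = 12; c = -23; T(3) = -1*(-41) + 1*(29) + 1*(-23) = 47; iterating: T(3)=47, T(4)=-59, T(5)=65, T(6)=-77, T(7)=83, T(8)=-95; answer -95
Stage 3: U2 = -95; r = 16; 7*(16)^3 - 9*(16)^2 - 1 = (28672) + (-2304) + (-1) = 26367; answer 26367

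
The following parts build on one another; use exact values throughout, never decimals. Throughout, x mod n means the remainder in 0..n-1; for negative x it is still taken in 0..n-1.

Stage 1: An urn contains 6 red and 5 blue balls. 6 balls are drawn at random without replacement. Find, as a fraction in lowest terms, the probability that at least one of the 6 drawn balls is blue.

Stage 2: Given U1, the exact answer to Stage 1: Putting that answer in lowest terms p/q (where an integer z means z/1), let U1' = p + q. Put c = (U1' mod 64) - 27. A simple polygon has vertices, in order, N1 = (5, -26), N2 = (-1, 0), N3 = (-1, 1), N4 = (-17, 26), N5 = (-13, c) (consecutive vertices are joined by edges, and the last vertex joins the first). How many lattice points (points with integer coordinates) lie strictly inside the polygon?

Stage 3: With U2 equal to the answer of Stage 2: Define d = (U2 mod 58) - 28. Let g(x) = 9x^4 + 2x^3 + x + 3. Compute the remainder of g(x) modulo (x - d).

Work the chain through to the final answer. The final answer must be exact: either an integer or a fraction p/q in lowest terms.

9

Stage 1: total draws C(11,6) = 462; complement C(6,6) = 1; favorable 462 - 1 = 461; P = 461/462; answer 461/462
Stage 2: U1 = 461/462; threaded value p + q = 923; c = 0; cross terms: (5*0 - -1*-26)=-26, (-1*1 - -1*0)=-1, (-1*26 - -17*1)=-9, (-17*0 - -13*26)=338, (-13*-26 - 5*0)=338; twice the area = |640| = 640; area = 320; boundary points = 2 + 1 + 1 + 2 + 2 = 8; strictly interior points = area - boundary/2 + 1 = 317; answer 317
Stage 3: U2 = 317; d = -1; remainder = value at the root: 9*(-1)^4 + 2*(-1)^3 + 1*(-1)^1 + 3 = (9) + (-2) + (-1) + (3) = 9; answer 9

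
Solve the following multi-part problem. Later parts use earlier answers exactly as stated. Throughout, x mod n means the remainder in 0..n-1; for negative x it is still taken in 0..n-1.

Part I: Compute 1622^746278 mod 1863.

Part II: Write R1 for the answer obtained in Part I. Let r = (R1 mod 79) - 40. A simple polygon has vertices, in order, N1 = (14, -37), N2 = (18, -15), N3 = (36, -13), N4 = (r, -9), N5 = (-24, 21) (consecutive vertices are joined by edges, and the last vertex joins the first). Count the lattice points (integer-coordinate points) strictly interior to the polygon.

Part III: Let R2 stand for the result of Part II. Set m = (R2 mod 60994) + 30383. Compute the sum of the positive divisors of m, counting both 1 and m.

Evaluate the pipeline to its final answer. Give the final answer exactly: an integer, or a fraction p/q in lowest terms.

58212

Part I: squarings mod 1863: 1622^1=1622, 1622^2=328, 1622^4=1393, 1622^8=1066, 1622^16=1789, 1622^32=1750, 1622^64=1591, 1622^128=1327, 1622^256=394, 1622^512=607, 1622^1024=1438, 1622^2048=1777, 1622^4096=1807, 1622^8192=1273, 1622^16384=1582, 1622^32768=715, 1622^65536=763, 1622^131072=913, 1622^262144=808, 1622^524288=814; 1622^746278 = 1622^2 * 1622^4 * 1622^32 * 1622^256 * 1622^512 * 1622^8192 * 1622^16384 * 1622^65536 * 1622^131072 * 1622^524288 = 547 (mod 1863); answer 547
Part II: R1 = 547; r = 33; cross terms: (14*-15 - 18*-37)=456, (18*-13 - 36*-15)=306, (36*-9 - 33*-13)=105, (33*21 - -24*-9)=477, (-24*-37 - 14*21)=594; twice the area = |1938| = 1938; area = 969; boundary points = 2 + 2 + 1 + 3 + 2 = 10; strictly interior points = area - boundary/2 + 1 = 965; answer 965
Part III: R2 = 965; m = 31348; 31348 = 2^2 * 17 * 461; sigma = (1 + 2 + 4) * (1 + 17) * (1 + 461) = 7 * 18 * 462 = 58212; answer 58212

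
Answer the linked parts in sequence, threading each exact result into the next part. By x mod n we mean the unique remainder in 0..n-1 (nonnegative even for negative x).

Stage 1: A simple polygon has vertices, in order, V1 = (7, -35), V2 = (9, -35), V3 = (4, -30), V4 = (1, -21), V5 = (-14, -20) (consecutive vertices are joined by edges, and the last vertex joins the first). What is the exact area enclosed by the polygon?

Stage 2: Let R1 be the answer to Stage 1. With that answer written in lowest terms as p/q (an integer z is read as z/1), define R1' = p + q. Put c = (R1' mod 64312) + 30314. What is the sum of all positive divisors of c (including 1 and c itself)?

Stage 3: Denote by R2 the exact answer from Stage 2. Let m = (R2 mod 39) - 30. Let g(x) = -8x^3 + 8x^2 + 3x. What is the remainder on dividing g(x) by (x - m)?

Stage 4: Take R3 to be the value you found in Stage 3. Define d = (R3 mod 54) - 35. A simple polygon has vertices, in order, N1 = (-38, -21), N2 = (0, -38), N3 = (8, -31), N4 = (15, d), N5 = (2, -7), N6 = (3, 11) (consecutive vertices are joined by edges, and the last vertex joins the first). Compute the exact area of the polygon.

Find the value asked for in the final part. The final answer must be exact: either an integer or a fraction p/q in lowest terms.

Stage 1: cross terms: (7*-35 - 9*-35)=70, (9*-30 - 4*-35)=-130, (4*-21 - 1*-30)=-54, (1*-20 - -14*-21)=-314, (-14*-35 - 7*-20)=630; twice the area = |202| = 202; area = 101; answer 101
Stage 2: R1 = 101; threaded value p + q = 102; c = 30416; 30416 = 2^4 * 1901; sigma = (1 + 2 + 4 + 8 + 16) * (1 + 1901) = 31 * 1902 = 58962; answer 58962
Stage 3: R2 = 58962; m = 3; remainder = value at the root: -8*(3)^3 + 8*(3)^2 + 3*(3)^1 = (-216) + (72) + (9) = -135; answer -135
Stage 4: R3 = -135; d = -8; cross terms: (-38*-38 - 0*-21)=1444, (0*-31 - 8*-38)=304, (8*-8 - 15*-31)=401, (15*-7 - 2*-8)=-89, (2*11 - 3*-7)=43, (3*-21 - -38*11)=355; twice the area = |2458| = 2458; area = 1229; answer 1229

1229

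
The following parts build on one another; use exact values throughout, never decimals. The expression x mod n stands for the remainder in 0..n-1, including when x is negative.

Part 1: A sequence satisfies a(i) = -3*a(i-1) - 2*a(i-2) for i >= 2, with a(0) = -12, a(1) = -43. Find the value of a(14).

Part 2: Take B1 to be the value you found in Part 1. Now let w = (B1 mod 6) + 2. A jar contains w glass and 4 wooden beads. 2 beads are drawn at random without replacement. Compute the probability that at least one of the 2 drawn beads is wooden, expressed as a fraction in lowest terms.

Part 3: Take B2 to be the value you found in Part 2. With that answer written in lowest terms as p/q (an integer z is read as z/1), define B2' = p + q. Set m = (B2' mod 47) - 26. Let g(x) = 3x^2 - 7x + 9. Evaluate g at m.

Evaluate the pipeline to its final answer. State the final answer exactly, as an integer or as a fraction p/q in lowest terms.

Part 1: a(2) = -3*(-43) - 2*(-12) = 153; iterating: a(2)=153, a(3)=-373, a(4)=813, a(5)=-1693, a(6)=3453, a(7)=-6973, a(8)=14013, a(9)=-28093, a(10)=56253, a(11)=-112573, a(12)=225213, a(13)=-450493, a(14)=901053; answer 901053
Part 2: B1 = 901053; w = 5; total draws C(9,2) = 36; complement C(5,2) = 10; favorable 36 - 10 = 26; P = 13/18; answer 13/18
Part 3: B2 = 13/18; threaded value p + q = 31; m = 5; 3*(5)^2 - 7*(5)^1 + 9 = (75) + (-35) + (9) = 49; answer 49

49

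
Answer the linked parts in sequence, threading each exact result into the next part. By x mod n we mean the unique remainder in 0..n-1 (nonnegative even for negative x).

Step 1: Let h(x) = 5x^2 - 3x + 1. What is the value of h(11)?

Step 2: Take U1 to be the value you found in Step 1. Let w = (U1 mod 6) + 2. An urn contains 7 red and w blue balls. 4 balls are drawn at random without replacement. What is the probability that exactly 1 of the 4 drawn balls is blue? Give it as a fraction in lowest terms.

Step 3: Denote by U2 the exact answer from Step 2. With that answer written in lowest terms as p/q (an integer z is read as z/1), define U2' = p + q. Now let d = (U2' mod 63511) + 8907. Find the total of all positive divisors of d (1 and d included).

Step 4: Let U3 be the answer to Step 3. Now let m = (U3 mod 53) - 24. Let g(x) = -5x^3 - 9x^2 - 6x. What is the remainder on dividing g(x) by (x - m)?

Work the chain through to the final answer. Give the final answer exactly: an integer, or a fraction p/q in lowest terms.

Step 1: 5*(11)^2 - 3*(11)^1 + 1 = (605) + (-33) + (1) = 573; answer 573
Step 2: U1 = 573; w = 5; total draws C(12,4) = 495; favorable C(5,1)*C(7,3) = 175; P = 35/99; answer 35/99
Step 3: U2 = 35/99; threaded value p + q = 134; d = 9041; 9041 is prime, so its only divisors are 1 and 9041; sigma = 1 + 9041 = 9042; answer 9042
Step 4: U3 = 9042; m = 8; remainder = value at the root: -5*(8)^3 - 9*(8)^2 - 6*(8)^1 = (-2560) + (-576) + (-48) = -3184; answer -3184

-3184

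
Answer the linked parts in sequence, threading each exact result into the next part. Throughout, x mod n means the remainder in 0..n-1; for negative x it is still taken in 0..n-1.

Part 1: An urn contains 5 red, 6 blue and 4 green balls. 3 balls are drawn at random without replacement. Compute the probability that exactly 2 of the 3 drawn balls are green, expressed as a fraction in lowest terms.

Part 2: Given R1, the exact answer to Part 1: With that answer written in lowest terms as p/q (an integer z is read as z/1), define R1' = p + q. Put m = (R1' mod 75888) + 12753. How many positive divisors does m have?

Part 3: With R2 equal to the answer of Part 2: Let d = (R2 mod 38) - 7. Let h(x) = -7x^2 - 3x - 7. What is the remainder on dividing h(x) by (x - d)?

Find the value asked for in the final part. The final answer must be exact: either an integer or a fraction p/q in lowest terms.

-61

Part 1: total draws C(15,3) = 455; favorable C(4,2)*C(11,1) = 66; P = 66/455; answer 66/455
Part 2: R1 = 66/455; threaded value p + q = 521; m = 13274; 13274 = 2 * 6637; number of divisors = (1+1) * (1+1) = 4; answer 4
Part 3: R2 = 4; d = -3; remainder = value at the root: -7*(-3)^2 - 3*(-3)^1 - 7 = (-63) + (9) + (-7) = -61; answer -61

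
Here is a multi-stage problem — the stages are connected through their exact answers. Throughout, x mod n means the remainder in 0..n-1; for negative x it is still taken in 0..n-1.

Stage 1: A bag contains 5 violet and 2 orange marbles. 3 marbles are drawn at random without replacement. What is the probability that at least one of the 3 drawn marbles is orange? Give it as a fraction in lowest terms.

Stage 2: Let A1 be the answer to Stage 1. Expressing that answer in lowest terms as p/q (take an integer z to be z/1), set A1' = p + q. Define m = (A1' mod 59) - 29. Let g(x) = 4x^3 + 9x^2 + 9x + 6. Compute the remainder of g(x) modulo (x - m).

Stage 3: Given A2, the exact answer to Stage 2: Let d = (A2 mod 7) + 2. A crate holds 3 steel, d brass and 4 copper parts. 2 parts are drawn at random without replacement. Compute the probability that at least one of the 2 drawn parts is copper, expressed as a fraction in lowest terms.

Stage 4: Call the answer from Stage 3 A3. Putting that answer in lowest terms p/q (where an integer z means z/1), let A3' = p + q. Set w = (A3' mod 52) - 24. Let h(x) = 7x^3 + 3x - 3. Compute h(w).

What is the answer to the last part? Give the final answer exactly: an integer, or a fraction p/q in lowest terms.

-48073

Stage 1: total draws C(7,3) = 35; complement C(5,3) = 10; favorable 35 - 10 = 25; P = 5/7; answer 5/7
Stage 2: A1 = 5/7; threaded value p + q = 12; m = -17; remainder = value at the root: 4*(-17)^3 + 9*(-17)^2 + 9*(-17)^1 + 6 = (-19652) + (2601) + (-153) + (6) = -17198; answer -17198
Stage 3: A2 = -17198; d = 3; total draws C(10,2) = 45; complement C(6,2) = 15; favorable 45 - 15 = 30; P = 2/3; answer 2/3
Stage 4: A3 = 2/3; threaded value p + q = 5; w = -19; 7*(-19)^3 + 3*(-19)^1 - 3 = (-48013) + (-57) + (-3) = -48073; answer -48073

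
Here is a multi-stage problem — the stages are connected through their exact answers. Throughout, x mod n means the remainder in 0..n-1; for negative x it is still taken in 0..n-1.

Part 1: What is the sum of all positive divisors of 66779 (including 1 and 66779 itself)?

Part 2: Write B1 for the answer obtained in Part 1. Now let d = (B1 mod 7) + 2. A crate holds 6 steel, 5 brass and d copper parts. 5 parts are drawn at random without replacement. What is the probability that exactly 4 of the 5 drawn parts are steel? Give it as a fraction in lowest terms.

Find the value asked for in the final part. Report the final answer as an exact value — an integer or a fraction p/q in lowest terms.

Part 1: 66779 = 43 * 1553; sigma = (1 + 43) * (1 + 1553) = 44 * 1554 = 68376; answer 68376
Part 2: B1 = 68376; d = 2; total draws C(13,5) = 1287; favorable C(6,4)*C(7,1) = 105; P = 35/429; answer 35/429

35/429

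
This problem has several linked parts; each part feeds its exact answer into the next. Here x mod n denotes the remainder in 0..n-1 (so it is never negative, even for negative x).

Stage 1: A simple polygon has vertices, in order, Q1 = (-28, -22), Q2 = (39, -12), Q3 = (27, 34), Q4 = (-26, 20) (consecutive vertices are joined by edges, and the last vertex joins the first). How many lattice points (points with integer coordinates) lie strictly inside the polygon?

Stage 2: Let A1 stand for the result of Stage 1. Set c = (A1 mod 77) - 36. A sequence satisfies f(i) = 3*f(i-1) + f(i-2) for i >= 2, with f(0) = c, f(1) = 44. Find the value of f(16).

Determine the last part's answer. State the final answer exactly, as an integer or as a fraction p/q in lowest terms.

Stage 1: cross terms: (-28*-12 - 39*-22)=1194, (39*34 - 27*-12)=1650, (27*20 - -26*34)=1424, (-26*-22 - -28*20)=1132; twice the area = |5400| = 5400; area = 2700; boundary points = 1 + 2 + 1 + 2 = 6; strictly interior points = area - boundary/2 + 1 = 2698; answer 2698
Stage 2: A1 = 2698; c = -33; f(2) = 3*(44) + 1*(-33) = 99; iterating: f(2)=99, f(3)=341, f(4)=1122, f(5)=3707, f(6)=12243, f(7)=40436, f(8)=133551, f(9)=441089, f(10)=1456818, f(11)=4811543, f(12)=15891447, f(13)=52485884, f(14)=173349099, f(15)=572533181, f(16)=1890948642; answer 1890948642

1890948642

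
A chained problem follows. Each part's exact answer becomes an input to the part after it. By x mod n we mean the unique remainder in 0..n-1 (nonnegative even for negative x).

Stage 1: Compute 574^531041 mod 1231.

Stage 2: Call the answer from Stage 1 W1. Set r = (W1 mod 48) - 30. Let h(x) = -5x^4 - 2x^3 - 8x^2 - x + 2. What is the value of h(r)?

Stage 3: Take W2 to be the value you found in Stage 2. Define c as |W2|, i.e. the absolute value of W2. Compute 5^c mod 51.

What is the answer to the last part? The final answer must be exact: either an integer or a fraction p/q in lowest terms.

4

Stage 1: squarings mod 1231: 574^1=574, 574^2=799, 574^4=743, 574^8=561, 574^16=816, 574^32=1116, 574^64=915, 574^128=145, 574^256=98, 574^512=987, 574^1024=448, 574^2048=51, 574^4096=139, 574^8192=856, 574^16384=291, 574^32768=973, 574^65536=90, 574^131072=714, 574^262144=162, 574^524288=393; 574^531041 = 574^1 * 574^32 * 574^64 * 574^512 * 574^2048 * 574^4096 * 574^524288 = 1177 (mod 1231); answer 1177
Stage 2: W1 = 1177; r = -5; -5*(-5)^4 - 2*(-5)^3 - 8*(-5)^2 - 1*(-5)^1 + 2 = (-3125) + (250) + (-200) + (5) + (2) = -3068; answer -3068
Stage 3: W2 = -3068; c = 3068; squarings mod 51: 5^1=5, 5^2=25, 5^4=13, 5^8=16, 5^16=1, 5^32=1, 5^64=1, 5^128=1, 5^256=1, 5^512=1, 5^1024=1, 5^2048=1; 5^3068 = 5^4 * 5^8 * 5^16 * 5^32 * 5^64 * 5^128 * 5^256 * 5^512 * 5^2048 = 4 (mod 51); answer 4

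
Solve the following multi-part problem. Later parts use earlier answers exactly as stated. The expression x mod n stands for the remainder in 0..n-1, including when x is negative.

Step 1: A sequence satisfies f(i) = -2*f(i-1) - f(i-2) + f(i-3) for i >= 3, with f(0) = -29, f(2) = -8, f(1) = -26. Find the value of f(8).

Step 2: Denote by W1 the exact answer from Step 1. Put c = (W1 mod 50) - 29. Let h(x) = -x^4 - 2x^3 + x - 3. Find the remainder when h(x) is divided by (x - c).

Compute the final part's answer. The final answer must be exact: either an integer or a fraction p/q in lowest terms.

-175983

Step 1: f(3) = -2*(-8) - 1*(-26) + 1*(-29) = 13; iterating: f(3)=13, f(4)=-44, f(5)=67, f(6)=-77, f(7)=43, f(8)=58; answer 58
Step 2: W1 = 58; c = -21; remainder = value at the root: -1*(-21)^4 - 2*(-21)^3 + 1*(-21)^1 - 3 = (-194481) + (18522) + (-21) + (-3) = -175983; answer -175983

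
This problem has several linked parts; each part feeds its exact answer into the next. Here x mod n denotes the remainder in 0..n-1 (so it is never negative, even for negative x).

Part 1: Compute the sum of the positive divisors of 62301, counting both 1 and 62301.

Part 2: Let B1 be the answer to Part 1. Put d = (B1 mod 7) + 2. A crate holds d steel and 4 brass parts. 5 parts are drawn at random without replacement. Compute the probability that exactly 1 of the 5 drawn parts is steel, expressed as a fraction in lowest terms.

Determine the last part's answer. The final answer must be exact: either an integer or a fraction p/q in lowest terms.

Part 1: 62301 = 3 * 19 * 1093; sigma = (1 + 3) * (1 + 19) * (1 + 1093) = 4 * 20 * 1094 = 87520; answer 87520
Part 2: B1 = 87520; d = 8; total draws C(12,5) = 792; favorable C(8,1)*C(4,4) = 8; P = 1/99; answer 1/99

1/99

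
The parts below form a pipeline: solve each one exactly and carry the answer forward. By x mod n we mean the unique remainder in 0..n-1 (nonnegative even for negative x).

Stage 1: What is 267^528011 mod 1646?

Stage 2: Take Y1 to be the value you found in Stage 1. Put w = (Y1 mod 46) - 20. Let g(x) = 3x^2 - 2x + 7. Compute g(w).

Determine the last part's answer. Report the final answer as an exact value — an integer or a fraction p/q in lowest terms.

Stage 1: squarings mod 1646: 267^1=267, 267^2=511, 267^4=1053, 267^8=1051, 267^16=135, 267^32=119, 267^64=993, 267^128=95, 267^256=795, 267^512=1607, 267^1024=1521, 267^2048=811, 267^4096=967, 267^8192=161, 267^16384=1231, 267^32768=1041, 267^65536=613, 267^131072=481, 267^262144=921, 267^524288=551; 267^528011 = 267^1 * 267^2 * 267^8 * 267^128 * 267^512 * 267^1024 * 267^2048 * 267^524288 = 1427 (mod 1646); answer 1427
Stage 2: Y1 = 1427; w = -19; 3*(-19)^2 - 2*(-19)^1 + 7 = (1083) + (38) + (7) = 1128; answer 1128

1128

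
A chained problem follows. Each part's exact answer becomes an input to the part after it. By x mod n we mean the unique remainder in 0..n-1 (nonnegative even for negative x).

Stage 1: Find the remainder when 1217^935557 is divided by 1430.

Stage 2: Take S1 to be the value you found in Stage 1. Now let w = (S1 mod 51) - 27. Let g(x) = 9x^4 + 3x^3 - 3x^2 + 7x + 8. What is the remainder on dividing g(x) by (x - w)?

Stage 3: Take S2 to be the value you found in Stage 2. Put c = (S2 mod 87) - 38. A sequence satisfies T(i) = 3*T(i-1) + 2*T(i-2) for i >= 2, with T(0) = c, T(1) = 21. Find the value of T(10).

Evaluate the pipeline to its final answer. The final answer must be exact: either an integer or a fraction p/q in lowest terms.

2209299

Stage 1: squarings mod 1430: 1217^1=1217, 1217^2=1039, 1217^4=1301, 1217^8=911, 1217^16=521, 1217^32=1171, 1217^64=1301, 1217^128=911, 1217^256=521, 1217^512=1171, 1217^1024=1301, 1217^2048=911, 1217^4096=521, 1217^8192=1171, 1217^16384=1301, 1217^32768=911, 1217^65536=521, 1217^131072=1171, 1217^262144=1301, 1217^524288=911; 1217^935557 = 1217^1 * 1217^4 * 1217^128 * 1217^512 * 1217^1024 * 1217^16384 * 1217^131072 * 1217^262144 * 1217^524288 = 567 (mod 1430); answer 567
Stage 2: S1 = 567; w = -21; remainder = value at the root: 9*(-21)^4 + 3*(-21)^3 - 3*(-21)^2 + 7*(-21)^1 + 8 = (1750329) + (-27783) + (-1323) + (-147) + (8) = 1721084; answer 1721084
Stage 3: S2 = 1721084; c = 12; T(2) = 3*(21) + 2*(12) = 87; iterating: T(2)=87, T(3)=303, T(4)=1083, T(5)=3855, T(6)=13731, T(7)=48903, T(8)=174171, T(9)=620319, T(10)=2209299; answer 2209299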